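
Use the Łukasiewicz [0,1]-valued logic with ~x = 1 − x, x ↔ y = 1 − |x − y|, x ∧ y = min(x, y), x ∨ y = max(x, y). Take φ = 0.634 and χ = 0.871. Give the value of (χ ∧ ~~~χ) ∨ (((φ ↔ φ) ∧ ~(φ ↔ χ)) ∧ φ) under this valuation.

~χ = 1 − 0.871 = 0.129
~~χ = 1 − 0.129 = 0.871
~~~χ = 1 − 0.871 = 0.129
χ ∧ ~~~χ = min(0.871, 0.129) = 0.129
φ ↔ φ = 1 − |0.634 − 0.634| = 1 − 0.000 = 1.000
φ ↔ χ = 1 − |0.634 − 0.871| = 1 − 0.237 = 0.763
~(φ ↔ χ) = 1 − 0.763 = 0.237
(φ ↔ φ) ∧ ~(φ ↔ χ) = min(1.000, 0.237) = 0.237
((φ ↔ φ) ∧ ~(φ ↔ χ)) ∧ φ = min(0.237, 0.634) = 0.237
(χ ∧ ~~~χ) ∨ (((φ ↔ φ) ∧ ~(φ ↔ χ)) ∧ φ) = max(0.129, 0.237) = 0.237

0.237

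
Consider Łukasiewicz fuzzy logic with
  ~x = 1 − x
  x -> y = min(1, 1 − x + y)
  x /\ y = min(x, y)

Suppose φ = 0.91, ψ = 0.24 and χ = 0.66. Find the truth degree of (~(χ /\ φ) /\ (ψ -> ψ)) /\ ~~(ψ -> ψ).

0.34

χ /\ φ = min(0.66, 0.91) = 0.66
~(χ /\ φ) = 1 − 0.66 = 0.34
ψ -> ψ = min(1, 1 − 0.24 + 0.24) = min(1, 1.00) = 1.00
~(χ /\ φ) /\ (ψ -> ψ) = min(0.34, 1.00) = 0.34
~(ψ -> ψ) = 1 − 1.00 = 0.00
~~(ψ -> ψ) = 1 − 0.00 = 1.00
(~(χ /\ φ) /\ (ψ -> ψ)) /\ ~~(ψ -> ψ) = min(0.34, 1.00) = 0.34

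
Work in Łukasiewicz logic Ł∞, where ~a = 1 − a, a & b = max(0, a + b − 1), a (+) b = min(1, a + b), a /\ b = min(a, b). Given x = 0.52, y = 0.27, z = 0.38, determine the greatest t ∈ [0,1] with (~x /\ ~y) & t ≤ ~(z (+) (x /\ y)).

0.87

~x = 1 − 0.52 = 0.48
~y = 1 − 0.27 = 0.73
~x /\ ~y = min(0.48, 0.73) = 0.48
So the left factor is ~x /\ ~y = 0.48.
x /\ y = min(0.52, 0.27) = 0.27
z (+) (x /\ y) = min(1, 0.38 + 0.27) = min(1, 0.65) = 0.65
~(z (+) (x /\ y)) = 1 − 0.65 = 0.35
So the right-hand bound is ~(z (+) (x /\ y)) = 0.35.
The residuum of the Łukasiewicz t-norm gives the supremum: min(1, 1 − 0.48 + 0.35).
1 − 0.48 + 0.35 = 0.87, so t = min(1, 0.87) = 0.87.
Check: 0.48 & 0.87 = max(0, 0.35) = 0.35 ≤ 0.35.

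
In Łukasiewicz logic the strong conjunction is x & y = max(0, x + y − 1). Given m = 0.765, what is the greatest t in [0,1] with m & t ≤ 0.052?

The residuum of the Łukasiewicz t-norm gives the supremum: min(1, 1 − 0.765 + 0.052).
1 − 0.765 + 0.052 = 0.287, so t = min(1, 0.287) = 0.287.
Check: 0.765 & 0.287 = max(0, 0.052) = 0.052 ≤ 0.052.

0.287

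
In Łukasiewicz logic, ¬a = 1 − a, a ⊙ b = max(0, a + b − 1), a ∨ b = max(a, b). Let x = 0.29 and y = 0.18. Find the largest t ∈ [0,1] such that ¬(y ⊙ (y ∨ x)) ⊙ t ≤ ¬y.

0.82

y ∨ x = max(0.18, 0.29) = 0.29
y ⊙ (y ∨ x) = max(0, 0.18 + 0.29 − 1) = max(0, -0.53) = 0.00
¬(y ⊙ (y ∨ x)) = 1 − 0.00 = 1.00
So the left factor is ¬(y ⊙ (y ∨ x)) = 1.00.
¬y = 1 − 0.18 = 0.82
So the right-hand bound is ¬y = 0.82.
The residuum of the Łukasiewicz t-norm gives the supremum: min(1, 1 − 1.00 + 0.82).
1 − 1.00 + 0.82 = 0.82, so t = min(1, 0.82) = 0.82.
Check: 1.00 ⊙ 0.82 = max(0, 0.82) = 0.82 ≤ 0.82.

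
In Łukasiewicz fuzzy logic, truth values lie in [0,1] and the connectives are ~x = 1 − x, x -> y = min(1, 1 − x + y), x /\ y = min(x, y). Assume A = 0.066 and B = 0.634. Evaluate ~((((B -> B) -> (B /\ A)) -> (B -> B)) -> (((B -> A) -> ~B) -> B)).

B -> B = min(1, 1 − 0.634 + 0.634) = min(1, 1.000) = 1.000
B /\ A = min(0.634, 0.066) = 0.066
(B -> B) -> (B /\ A) = min(1, 1 − 1.000 + 0.066) = min(1, 0.066) = 0.066
((B -> B) -> (B /\ A)) -> (B -> B) = min(1, 1 − 0.066 + 1.000) = min(1, 1.934) = 1.000
B -> A = min(1, 1 − 0.634 + 0.066) = min(1, 0.432) = 0.432
~B = 1 − 0.634 = 0.366
(B -> A) -> ~B = min(1, 1 − 0.432 + 0.366) = min(1, 0.934) = 0.934
((B -> A) -> ~B) -> B = min(1, 1 − 0.934 + 0.634) = min(1, 0.700) = 0.700
(((B -> B) -> (B /\ A)) -> (B -> B)) -> (((B -> A) -> ~B) -> B) = min(1, 1 − 1.000 + 0.700) = min(1, 0.700) = 0.700
~((((B -> B) -> (B /\ A)) -> (B -> B)) -> (((B -> A) -> ~B) -> B)) = 1 − 0.700 = 0.300

0.300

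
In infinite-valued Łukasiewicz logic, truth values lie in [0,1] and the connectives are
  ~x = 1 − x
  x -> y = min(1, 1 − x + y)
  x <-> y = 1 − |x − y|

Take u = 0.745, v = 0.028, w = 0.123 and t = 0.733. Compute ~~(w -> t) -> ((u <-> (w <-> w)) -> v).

w -> t = min(1, 1 − 0.123 + 0.733) = min(1, 1.610) = 1.000
~(w -> t) = 1 − 1.000 = 0.000
~~(w -> t) = 1 − 0.000 = 1.000
w <-> w = 1 − |0.123 − 0.123| = 1 − 0.000 = 1.000
u <-> (w <-> w) = 1 − |0.745 − 1.000| = 1 − 0.255 = 0.745
(u <-> (w <-> w)) -> v = min(1, 1 − 0.745 + 0.028) = min(1, 0.283) = 0.283
~~(w -> t) -> ((u <-> (w <-> w)) -> v) = min(1, 1 − 1.000 + 0.283) = min(1, 0.283) = 0.283

0.283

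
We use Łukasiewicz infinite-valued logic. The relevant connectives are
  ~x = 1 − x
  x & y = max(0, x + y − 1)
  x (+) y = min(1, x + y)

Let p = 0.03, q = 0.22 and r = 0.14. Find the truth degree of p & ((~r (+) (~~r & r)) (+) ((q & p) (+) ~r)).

0.03

~r = 1 − 0.14 = 0.86
~~r = 1 − 0.86 = 0.14
~~r & r = max(0, 0.14 + 0.14 − 1) = max(0, -0.72) = 0.00
~r (+) (~~r & r) = min(1, 0.86 + 0.00) = min(1, 0.86) = 0.86
q & p = max(0, 0.22 + 0.03 − 1) = max(0, -0.75) = 0.00
(q & p) (+) ~r = min(1, 0.00 + 0.86) = min(1, 0.86) = 0.86
(~r (+) (~~r & r)) (+) ((q & p) (+) ~r) = min(1, 0.86 + 0.86) = min(1, 1.72) = 1.00
p & ((~r (+) (~~r & r)) (+) ((q & p) (+) ~r)) = max(0, 0.03 + 1.00 − 1) = max(0, 0.03) = 0.03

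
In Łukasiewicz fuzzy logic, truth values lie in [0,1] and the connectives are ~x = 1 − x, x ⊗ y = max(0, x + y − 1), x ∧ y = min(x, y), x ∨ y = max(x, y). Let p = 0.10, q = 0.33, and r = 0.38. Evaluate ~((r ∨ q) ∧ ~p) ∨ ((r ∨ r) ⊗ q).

r ∨ q = max(0.38, 0.33) = 0.38
~p = 1 − 0.10 = 0.90
(r ∨ q) ∧ ~p = min(0.38, 0.90) = 0.38
~((r ∨ q) ∧ ~p) = 1 − 0.38 = 0.62
r ∨ r = max(0.38, 0.38) = 0.38
(r ∨ r) ⊗ q = max(0, 0.38 + 0.33 − 1) = max(0, -0.29) = 0.00
~((r ∨ q) ∧ ~p) ∨ ((r ∨ r) ⊗ q) = max(0.62, 0.00) = 0.62

0.62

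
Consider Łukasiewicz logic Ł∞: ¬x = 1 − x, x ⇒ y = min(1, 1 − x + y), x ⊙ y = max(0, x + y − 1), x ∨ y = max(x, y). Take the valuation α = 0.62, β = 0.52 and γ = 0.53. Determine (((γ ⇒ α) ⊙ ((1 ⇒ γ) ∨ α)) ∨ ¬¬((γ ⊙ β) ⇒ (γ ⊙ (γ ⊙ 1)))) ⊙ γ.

γ ⇒ α = min(1, 1 − 0.53 + 0.62) = min(1, 1.09) = 1.00
1 ⇒ γ = min(1, 1 − 1.00 + 0.53) = min(1, 0.53) = 0.53
(1 ⇒ γ) ∨ α = max(0.53, 0.62) = 0.62
(γ ⇒ α) ⊙ ((1 ⇒ γ) ∨ α) = max(0, 1.00 + 0.62 − 1) = max(0, 0.62) = 0.62
γ ⊙ β = max(0, 0.53 + 0.52 − 1) = max(0, 0.05) = 0.05
γ ⊙ 1 = max(0, 0.53 + 1.00 − 1) = max(0, 0.53) = 0.53
γ ⊙ (γ ⊙ 1) = max(0, 0.53 + 0.53 − 1) = max(0, 0.06) = 0.06
(γ ⊙ β) ⇒ (γ ⊙ (γ ⊙ 1)) = min(1, 1 − 0.05 + 0.06) = min(1, 1.01) = 1.00
¬((γ ⊙ β) ⇒ (γ ⊙ (γ ⊙ 1))) = 1 − 1.00 = 0.00
¬¬((γ ⊙ β) ⇒ (γ ⊙ (γ ⊙ 1))) = 1 − 0.00 = 1.00
((γ ⇒ α) ⊙ ((1 ⇒ γ) ∨ α)) ∨ ¬¬((γ ⊙ β) ⇒ (γ ⊙ (γ ⊙ 1))) = max(0.62, 1.00) = 1.00
(((γ ⇒ α) ⊙ ((1 ⇒ γ) ∨ α)) ∨ ¬¬((γ ⊙ β) ⇒ (γ ⊙ (γ ⊙ 1)))) ⊙ γ = max(0, 1.00 + 0.53 − 1) = max(0, 0.53) = 0.53

0.53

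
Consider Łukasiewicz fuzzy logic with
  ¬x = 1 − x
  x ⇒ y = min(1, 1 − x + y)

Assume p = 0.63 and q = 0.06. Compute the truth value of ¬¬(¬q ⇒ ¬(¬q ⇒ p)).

0.37

¬q = 1 − 0.06 = 0.94
¬q ⇒ p = min(1, 1 − 0.94 + 0.63) = min(1, 0.69) = 0.69
¬(¬q ⇒ p) = 1 − 0.69 = 0.31
¬q ⇒ ¬(¬q ⇒ p) = min(1, 1 − 0.94 + 0.31) = min(1, 0.37) = 0.37
¬(¬q ⇒ ¬(¬q ⇒ p)) = 1 − 0.37 = 0.63
¬¬(¬q ⇒ ¬(¬q ⇒ p)) = 1 − 0.63 = 0.37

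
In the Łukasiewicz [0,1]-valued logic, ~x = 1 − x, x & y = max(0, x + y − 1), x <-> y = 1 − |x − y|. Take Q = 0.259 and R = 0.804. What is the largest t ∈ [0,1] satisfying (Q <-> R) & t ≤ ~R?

Q <-> R = 1 − |0.259 − 0.804| = 1 − 0.545 = 0.455
So the left factor is Q <-> R = 0.455.
~R = 1 − 0.804 = 0.196
So the right-hand bound is ~R = 0.196.
The residuum of the Łukasiewicz t-norm gives the supremum: min(1, 1 − 0.455 + 0.196).
1 − 0.455 + 0.196 = 0.741, so t = min(1, 0.741) = 0.741.
Check: 0.455 & 0.741 = max(0, 0.196) = 0.196 ≤ 0.196.

0.741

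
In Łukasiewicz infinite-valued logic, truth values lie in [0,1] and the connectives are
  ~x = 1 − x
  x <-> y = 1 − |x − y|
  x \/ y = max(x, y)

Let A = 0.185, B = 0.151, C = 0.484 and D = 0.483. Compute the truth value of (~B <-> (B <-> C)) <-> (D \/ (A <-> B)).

0.852

~B = 1 − 0.151 = 0.849
B <-> C = 1 − |0.151 − 0.484| = 1 − 0.333 = 0.667
~B <-> (B <-> C) = 1 − |0.849 − 0.667| = 1 − 0.182 = 0.818
A <-> B = 1 − |0.185 − 0.151| = 1 − 0.034 = 0.966
D \/ (A <-> B) = max(0.483, 0.966) = 0.966
(~B <-> (B <-> C)) <-> (D \/ (A <-> B)) = 1 − |0.818 − 0.966| = 1 − 0.148 = 0.852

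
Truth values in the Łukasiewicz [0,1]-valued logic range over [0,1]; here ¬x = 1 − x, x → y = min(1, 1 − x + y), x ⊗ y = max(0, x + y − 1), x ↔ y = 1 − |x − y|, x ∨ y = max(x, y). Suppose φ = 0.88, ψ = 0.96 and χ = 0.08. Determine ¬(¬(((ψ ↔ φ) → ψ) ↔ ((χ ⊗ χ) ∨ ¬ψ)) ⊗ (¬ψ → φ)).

0.04

ψ ↔ φ = 1 − |0.96 − 0.88| = 1 − 0.08 = 0.92
(ψ ↔ φ) → ψ = min(1, 1 − 0.92 + 0.96) = min(1, 1.04) = 1.00
χ ⊗ χ = max(0, 0.08 + 0.08 − 1) = max(0, -0.84) = 0.00
¬ψ = 1 − 0.96 = 0.04
(χ ⊗ χ) ∨ ¬ψ = max(0.00, 0.04) = 0.04
((ψ ↔ φ) → ψ) ↔ ((χ ⊗ χ) ∨ ¬ψ) = 1 − |1.00 − 0.04| = 1 − 0.96 = 0.04
¬(((ψ ↔ φ) → ψ) ↔ ((χ ⊗ χ) ∨ ¬ψ)) = 1 − 0.04 = 0.96
¬ψ → φ = min(1, 1 − 0.04 + 0.88) = min(1, 1.84) = 1.00
¬(((ψ ↔ φ) → ψ) ↔ ((χ ⊗ χ) ∨ ¬ψ)) ⊗ (¬ψ → φ) = max(0, 0.96 + 1.00 − 1) = max(0, 0.96) = 0.96
¬(¬(((ψ ↔ φ) → ψ) ↔ ((χ ⊗ χ) ∨ ¬ψ)) ⊗ (¬ψ → φ)) = 1 − 0.96 = 0.04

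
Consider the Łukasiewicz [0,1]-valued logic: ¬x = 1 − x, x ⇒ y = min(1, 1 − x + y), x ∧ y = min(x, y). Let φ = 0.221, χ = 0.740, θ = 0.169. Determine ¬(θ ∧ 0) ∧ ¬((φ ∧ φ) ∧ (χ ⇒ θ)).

0.779

θ ∧ 0 = min(0.169, 0.000) = 0.000
¬(θ ∧ 0) = 1 − 0.000 = 1.000
φ ∧ φ = min(0.221, 0.221) = 0.221
χ ⇒ θ = min(1, 1 − 0.740 + 0.169) = min(1, 0.429) = 0.429
(φ ∧ φ) ∧ (χ ⇒ θ) = min(0.221, 0.429) = 0.221
¬((φ ∧ φ) ∧ (χ ⇒ θ)) = 1 − 0.221 = 0.779
¬(θ ∧ 0) ∧ ¬((φ ∧ φ) ∧ (χ ⇒ θ)) = min(1.000, 0.779) = 0.779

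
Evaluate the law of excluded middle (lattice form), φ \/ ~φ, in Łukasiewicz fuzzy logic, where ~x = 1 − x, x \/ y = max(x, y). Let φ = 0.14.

~φ = 1 − 0.14 = 0.86
φ \/ ~φ = max(0.14, 0.86) = 0.86
(The value 0.86 < 1 shows this instance is not satisfied; not a Ł∞-tautology — its value is max(a, 1−a).)

0.86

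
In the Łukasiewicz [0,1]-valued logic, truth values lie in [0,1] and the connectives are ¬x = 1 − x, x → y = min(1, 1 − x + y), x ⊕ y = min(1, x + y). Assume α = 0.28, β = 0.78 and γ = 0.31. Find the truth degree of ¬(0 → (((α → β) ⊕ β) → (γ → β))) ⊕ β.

α → β = min(1, 1 − 0.28 + 0.78) = min(1, 1.50) = 1.00
(α → β) ⊕ β = min(1, 1.00 + 0.78) = min(1, 1.78) = 1.00
γ → β = min(1, 1 − 0.31 + 0.78) = min(1, 1.47) = 1.00
((α → β) ⊕ β) → (γ → β) = min(1, 1 − 1.00 + 1.00) = min(1, 1.00) = 1.00
0 → (((α → β) ⊕ β) → (γ → β)) = min(1, 1 − 0.00 + 1.00) = min(1, 2.00) = 1.00
¬(0 → (((α → β) ⊕ β) → (γ → β))) = 1 − 1.00 = 0.00
¬(0 → (((α → β) ⊕ β) → (γ → β))) ⊕ β = min(1, 0.00 + 0.78) = min(1, 0.78) = 0.78

0.78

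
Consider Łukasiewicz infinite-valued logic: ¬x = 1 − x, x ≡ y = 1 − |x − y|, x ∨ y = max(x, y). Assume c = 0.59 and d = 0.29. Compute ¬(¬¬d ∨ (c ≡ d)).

¬d = 1 − 0.29 = 0.71
¬¬d = 1 − 0.71 = 0.29
c ≡ d = 1 − |0.59 − 0.29| = 1 − 0.30 = 0.70
¬¬d ∨ (c ≡ d) = max(0.29, 0.70) = 0.70
¬(¬¬d ∨ (c ≡ d)) = 1 − 0.70 = 0.30

0.30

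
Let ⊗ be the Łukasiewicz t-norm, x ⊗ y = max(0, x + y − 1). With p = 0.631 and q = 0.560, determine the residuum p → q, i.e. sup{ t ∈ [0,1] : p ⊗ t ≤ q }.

The residuum of the Łukasiewicz t-norm gives the supremum: min(1, 1 − 0.631 + 0.560).
1 − 0.631 + 0.560 = 0.929, so t = min(1, 0.929) = 0.929.
Check: 0.631 ⊗ 0.929 = max(0, 0.560) = 0.560 ≤ 0.560.

0.929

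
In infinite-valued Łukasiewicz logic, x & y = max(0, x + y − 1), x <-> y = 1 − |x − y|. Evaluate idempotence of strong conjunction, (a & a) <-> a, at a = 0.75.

0.75

a & a = max(0, 0.75 + 0.75 − 1) = max(0, 0.50) = 0.50
(a & a) <-> a = 1 − |0.50 − 0.75| = 1 − 0.25 = 0.75
(The value 0.75 < 1 shows this instance is not satisfied; fails in Ł∞ since a ⊗ a = max(0, 2a−1) ≠ a in general.)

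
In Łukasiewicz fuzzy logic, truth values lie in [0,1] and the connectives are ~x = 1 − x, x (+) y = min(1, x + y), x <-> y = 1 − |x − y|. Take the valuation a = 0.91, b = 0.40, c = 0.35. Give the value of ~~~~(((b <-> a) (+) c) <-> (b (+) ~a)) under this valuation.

b <-> a = 1 − |0.40 − 0.91| = 1 − 0.51 = 0.49
(b <-> a) (+) c = min(1, 0.49 + 0.35) = min(1, 0.84) = 0.84
~a = 1 − 0.91 = 0.09
b (+) ~a = min(1, 0.40 + 0.09) = min(1, 0.49) = 0.49
((b <-> a) (+) c) <-> (b (+) ~a) = 1 − |0.84 − 0.49| = 1 − 0.35 = 0.65
~(((b <-> a) (+) c) <-> (b (+) ~a)) = 1 − 0.65 = 0.35
~~(((b <-> a) (+) c) <-> (b (+) ~a)) = 1 − 0.35 = 0.65
~~~(((b <-> a) (+) c) <-> (b (+) ~a)) = 1 − 0.65 = 0.35
~~~~(((b <-> a) (+) c) <-> (b (+) ~a)) = 1 − 0.35 = 0.65

0.65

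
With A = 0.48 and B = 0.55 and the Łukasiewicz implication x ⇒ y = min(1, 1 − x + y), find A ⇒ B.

1.00

A ⇒ B = min(1, 1 − 0.48 + 0.55) = min(1, 1.07) = 1.00
For comparison, the Gödel implication (1 if x ≤ y else y) would give 1.00.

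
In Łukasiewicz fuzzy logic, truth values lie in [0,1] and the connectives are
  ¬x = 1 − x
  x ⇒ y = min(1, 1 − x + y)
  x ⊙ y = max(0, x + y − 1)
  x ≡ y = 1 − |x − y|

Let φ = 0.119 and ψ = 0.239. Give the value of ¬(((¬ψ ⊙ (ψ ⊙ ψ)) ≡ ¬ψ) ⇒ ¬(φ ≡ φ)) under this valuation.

0.239

¬ψ = 1 − 0.239 = 0.761
ψ ⊙ ψ = max(0, 0.239 + 0.239 − 1) = max(0, -0.522) = 0.000
¬ψ ⊙ (ψ ⊙ ψ) = max(0, 0.761 + 0.000 − 1) = max(0, -0.239) = 0.000
(¬ψ ⊙ (ψ ⊙ ψ)) ≡ ¬ψ = 1 − |0.000 − 0.761| = 1 − 0.761 = 0.239
φ ≡ φ = 1 − |0.119 − 0.119| = 1 − 0.000 = 1.000
¬(φ ≡ φ) = 1 − 1.000 = 0.000
((¬ψ ⊙ (ψ ⊙ ψ)) ≡ ¬ψ) ⇒ ¬(φ ≡ φ) = min(1, 1 − 0.239 + 0.000) = min(1, 0.761) = 0.761
¬(((¬ψ ⊙ (ψ ⊙ ψ)) ≡ ¬ψ) ⇒ ¬(φ ≡ φ)) = 1 − 0.761 = 0.239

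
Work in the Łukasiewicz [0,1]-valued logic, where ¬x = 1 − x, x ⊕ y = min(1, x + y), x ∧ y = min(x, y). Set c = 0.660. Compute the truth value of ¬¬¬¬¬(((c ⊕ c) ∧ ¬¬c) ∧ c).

c ⊕ c = min(1, 0.660 + 0.660) = min(1, 1.320) = 1.000
¬c = 1 − 0.660 = 0.340
¬¬c = 1 − 0.340 = 0.660
(c ⊕ c) ∧ ¬¬c = min(1.000, 0.660) = 0.660
((c ⊕ c) ∧ ¬¬c) ∧ c = min(0.660, 0.660) = 0.660
¬(((c ⊕ c) ∧ ¬¬c) ∧ c) = 1 − 0.660 = 0.340
¬¬(((c ⊕ c) ∧ ¬¬c) ∧ c) = 1 − 0.340 = 0.660
¬¬¬(((c ⊕ c) ∧ ¬¬c) ∧ c) = 1 − 0.660 = 0.340
¬¬¬¬(((c ⊕ c) ∧ ¬¬c) ∧ c) = 1 − 0.340 = 0.660
¬¬¬¬¬(((c ⊕ c) ∧ ¬¬c) ∧ c) = 1 − 0.660 = 0.340

0.340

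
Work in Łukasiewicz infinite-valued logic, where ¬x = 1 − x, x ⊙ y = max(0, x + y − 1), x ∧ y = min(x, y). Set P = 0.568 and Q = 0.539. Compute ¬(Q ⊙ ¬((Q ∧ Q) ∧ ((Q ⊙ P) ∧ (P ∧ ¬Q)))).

0.568

Q ∧ Q = min(0.539, 0.539) = 0.539
Q ⊙ P = max(0, 0.539 + 0.568 − 1) = max(0, 0.107) = 0.107
¬Q = 1 − 0.539 = 0.461
P ∧ ¬Q = min(0.568, 0.461) = 0.461
(Q ⊙ P) ∧ (P ∧ ¬Q) = min(0.107, 0.461) = 0.107
(Q ∧ Q) ∧ ((Q ⊙ P) ∧ (P ∧ ¬Q)) = min(0.539, 0.107) = 0.107
¬((Q ∧ Q) ∧ ((Q ⊙ P) ∧ (P ∧ ¬Q))) = 1 − 0.107 = 0.893
Q ⊙ ¬((Q ∧ Q) ∧ ((Q ⊙ P) ∧ (P ∧ ¬Q))) = max(0, 0.539 + 0.893 − 1) = max(0, 0.432) = 0.432
¬(Q ⊙ ¬((Q ∧ Q) ∧ ((Q ⊙ P) ∧ (P ∧ ¬Q)))) = 1 − 0.432 = 0.568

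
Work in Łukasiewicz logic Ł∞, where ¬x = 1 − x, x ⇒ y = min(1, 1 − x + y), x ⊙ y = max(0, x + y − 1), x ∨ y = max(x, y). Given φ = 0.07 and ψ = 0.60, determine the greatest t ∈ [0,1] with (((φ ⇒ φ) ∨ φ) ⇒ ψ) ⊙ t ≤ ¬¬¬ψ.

0.80

φ ⇒ φ = min(1, 1 − 0.07 + 0.07) = min(1, 1.00) = 1.00
(φ ⇒ φ) ∨ φ = max(1.00, 0.07) = 1.00
((φ ⇒ φ) ∨ φ) ⇒ ψ = min(1, 1 − 1.00 + 0.60) = min(1, 0.60) = 0.60
So the left factor is ((φ ⇒ φ) ∨ φ) ⇒ ψ = 0.60.
¬ψ = 1 − 0.60 = 0.40
¬¬ψ = 1 − 0.40 = 0.60
¬¬¬ψ = 1 − 0.60 = 0.40
So the right-hand bound is ¬¬¬ψ = 0.40.
The residuum of the Łukasiewicz t-norm gives the supremum: min(1, 1 − 0.60 + 0.40).
1 − 0.60 + 0.40 = 0.80, so t = min(1, 0.80) = 0.80.
Check: 0.60 ⊙ 0.80 = max(0, 0.40) = 0.40 ≤ 0.40.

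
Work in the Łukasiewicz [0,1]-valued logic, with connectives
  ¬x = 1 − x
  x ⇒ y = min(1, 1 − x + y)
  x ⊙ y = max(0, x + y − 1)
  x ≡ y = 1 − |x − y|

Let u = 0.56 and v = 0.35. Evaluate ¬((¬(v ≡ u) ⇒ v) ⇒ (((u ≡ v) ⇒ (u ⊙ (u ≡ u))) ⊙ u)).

0.67

v ≡ u = 1 − |0.35 − 0.56| = 1 − 0.21 = 0.79
¬(v ≡ u) = 1 − 0.79 = 0.21
¬(v ≡ u) ⇒ v = min(1, 1 − 0.21 + 0.35) = min(1, 1.14) = 1.00
u ≡ v = 1 − |0.56 − 0.35| = 1 − 0.21 = 0.79
u ≡ u = 1 − |0.56 − 0.56| = 1 − 0.00 = 1.00
u ⊙ (u ≡ u) = max(0, 0.56 + 1.00 − 1) = max(0, 0.56) = 0.56
(u ≡ v) ⇒ (u ⊙ (u ≡ u)) = min(1, 1 − 0.79 + 0.56) = min(1, 0.77) = 0.77
((u ≡ v) ⇒ (u ⊙ (u ≡ u))) ⊙ u = max(0, 0.77 + 0.56 − 1) = max(0, 0.33) = 0.33
(¬(v ≡ u) ⇒ v) ⇒ (((u ≡ v) ⇒ (u ⊙ (u ≡ u))) ⊙ u) = min(1, 1 − 1.00 + 0.33) = min(1, 0.33) = 0.33
¬((¬(v ≡ u) ⇒ v) ⇒ (((u ≡ v) ⇒ (u ⊙ (u ≡ u))) ⊙ u)) = 1 − 0.33 = 0.67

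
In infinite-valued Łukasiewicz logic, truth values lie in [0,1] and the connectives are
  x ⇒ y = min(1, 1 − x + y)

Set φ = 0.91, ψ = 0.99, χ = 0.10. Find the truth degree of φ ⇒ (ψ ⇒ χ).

ψ ⇒ χ = min(1, 1 − 0.99 + 0.10) = min(1, 0.11) = 0.11
φ ⇒ (ψ ⇒ χ) = min(1, 1 − 0.91 + 0.11) = min(1, 0.20) = 0.20

0.20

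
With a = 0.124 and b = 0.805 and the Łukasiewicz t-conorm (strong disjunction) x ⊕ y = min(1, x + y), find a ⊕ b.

0.929

a ⊕ b = min(1, 0.124 + 0.805) = min(1, 0.929) = 0.929
For comparison, the Gödel t-conorm max(x, y) would give 0.805.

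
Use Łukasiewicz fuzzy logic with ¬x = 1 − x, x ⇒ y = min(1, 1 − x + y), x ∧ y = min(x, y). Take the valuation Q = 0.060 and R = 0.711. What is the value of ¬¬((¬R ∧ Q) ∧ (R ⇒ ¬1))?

¬R = 1 − 0.711 = 0.289
¬R ∧ Q = min(0.289, 0.060) = 0.060
¬1 = 1 − 1.000 = 0.000
R ⇒ ¬1 = min(1, 1 − 0.711 + 0.000) = min(1, 0.289) = 0.289
(¬R ∧ Q) ∧ (R ⇒ ¬1) = min(0.060, 0.289) = 0.060
¬((¬R ∧ Q) ∧ (R ⇒ ¬1)) = 1 − 0.060 = 0.940
¬¬((¬R ∧ Q) ∧ (R ⇒ ¬1)) = 1 − 0.940 = 0.060

0.060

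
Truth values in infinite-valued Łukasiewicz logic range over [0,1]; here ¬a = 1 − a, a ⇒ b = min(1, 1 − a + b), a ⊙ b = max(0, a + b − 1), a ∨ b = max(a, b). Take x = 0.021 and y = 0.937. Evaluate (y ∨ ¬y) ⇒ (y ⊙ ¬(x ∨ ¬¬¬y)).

¬y = 1 − 0.937 = 0.063
y ∨ ¬y = max(0.937, 0.063) = 0.937
¬¬y = 1 − 0.063 = 0.937
¬¬¬y = 1 − 0.937 = 0.063
x ∨ ¬¬¬y = max(0.021, 0.063) = 0.063
¬(x ∨ ¬¬¬y) = 1 − 0.063 = 0.937
y ⊙ ¬(x ∨ ¬¬¬y) = max(0, 0.937 + 0.937 − 1) = max(0, 0.874) = 0.874
(y ∨ ¬y) ⇒ (y ⊙ ¬(x ∨ ¬¬¬y)) = min(1, 1 − 0.937 + 0.874) = min(1, 0.937) = 0.937

0.937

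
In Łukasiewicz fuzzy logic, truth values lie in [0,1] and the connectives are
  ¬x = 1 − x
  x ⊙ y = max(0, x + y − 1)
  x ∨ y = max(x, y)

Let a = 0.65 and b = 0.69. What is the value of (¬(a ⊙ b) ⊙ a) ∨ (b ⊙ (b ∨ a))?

a ⊙ b = max(0, 0.65 + 0.69 − 1) = max(0, 0.34) = 0.34
¬(a ⊙ b) = 1 − 0.34 = 0.66
¬(a ⊙ b) ⊙ a = max(0, 0.66 + 0.65 − 1) = max(0, 0.31) = 0.31
b ∨ a = max(0.69, 0.65) = 0.69
b ⊙ (b ∨ a) = max(0, 0.69 + 0.69 − 1) = max(0, 0.38) = 0.38
(¬(a ⊙ b) ⊙ a) ∨ (b ⊙ (b ∨ a)) = max(0.31, 0.38) = 0.38

0.38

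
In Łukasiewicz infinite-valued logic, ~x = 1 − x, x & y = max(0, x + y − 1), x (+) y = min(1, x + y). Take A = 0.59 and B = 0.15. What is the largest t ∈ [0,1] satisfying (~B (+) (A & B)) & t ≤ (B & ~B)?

0.15

~B = 1 − 0.15 = 0.85
A & B = max(0, 0.59 + 0.15 − 1) = max(0, -0.26) = 0.00
~B (+) (A & B) = min(1, 0.85 + 0.00) = min(1, 0.85) = 0.85
So the left factor is ~B (+) (A & B) = 0.85.
B & ~B = max(0, 0.15 + 0.85 − 1) = max(0, 0.00) = 0.00
So the right-hand bound is B & ~B = 0.00.
The residuum of the Łukasiewicz t-norm gives the supremum: min(1, 1 − 0.85 + 0.00).
1 − 0.85 + 0.00 = 0.15, so t = min(1, 0.15) = 0.15.
Check: 0.85 & 0.15 = max(0, 0.00) = 0.00 ≤ 0.00.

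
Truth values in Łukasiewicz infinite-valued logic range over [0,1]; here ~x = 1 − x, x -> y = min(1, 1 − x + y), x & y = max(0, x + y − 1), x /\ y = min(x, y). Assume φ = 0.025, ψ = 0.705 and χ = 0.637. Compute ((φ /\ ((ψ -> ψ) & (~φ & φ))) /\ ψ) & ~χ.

ψ -> ψ = min(1, 1 − 0.705 + 0.705) = min(1, 1.000) = 1.000
~φ = 1 − 0.025 = 0.975
~φ & φ = max(0, 0.975 + 0.025 − 1) = max(0, 0.000) = 0.000
(ψ -> ψ) & (~φ & φ) = max(0, 1.000 + 0.000 − 1) = max(0, 0.000) = 0.000
φ /\ ((ψ -> ψ) & (~φ & φ)) = min(0.025, 0.000) = 0.000
(φ /\ ((ψ -> ψ) & (~φ & φ))) /\ ψ = min(0.000, 0.705) = 0.000
~χ = 1 − 0.637 = 0.363
((φ /\ ((ψ -> ψ) & (~φ & φ))) /\ ψ) & ~χ = max(0, 0.000 + 0.363 − 1) = max(0, -0.637) = 0.000

0.000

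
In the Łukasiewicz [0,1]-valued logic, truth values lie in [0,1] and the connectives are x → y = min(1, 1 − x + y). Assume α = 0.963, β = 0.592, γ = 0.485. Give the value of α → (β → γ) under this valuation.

0.930

β → γ = min(1, 1 − 0.592 + 0.485) = min(1, 0.893) = 0.893
α → (β → γ) = min(1, 1 − 0.963 + 0.893) = min(1, 0.930) = 0.930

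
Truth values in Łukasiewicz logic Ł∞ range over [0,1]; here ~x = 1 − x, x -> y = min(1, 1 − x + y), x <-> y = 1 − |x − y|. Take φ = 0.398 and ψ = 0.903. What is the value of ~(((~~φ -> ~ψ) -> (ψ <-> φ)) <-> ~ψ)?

0.699

~φ = 1 − 0.398 = 0.602
~~φ = 1 − 0.602 = 0.398
~ψ = 1 − 0.903 = 0.097
~~φ -> ~ψ = min(1, 1 − 0.398 + 0.097) = min(1, 0.699) = 0.699
ψ <-> φ = 1 − |0.903 − 0.398| = 1 − 0.505 = 0.495
(~~φ -> ~ψ) -> (ψ <-> φ) = min(1, 1 − 0.699 + 0.495) = min(1, 0.796) = 0.796
((~~φ -> ~ψ) -> (ψ <-> φ)) <-> ~ψ = 1 − |0.796 − 0.097| = 1 − 0.699 = 0.301
~(((~~φ -> ~ψ) -> (ψ <-> φ)) <-> ~ψ) = 1 − 0.301 = 0.699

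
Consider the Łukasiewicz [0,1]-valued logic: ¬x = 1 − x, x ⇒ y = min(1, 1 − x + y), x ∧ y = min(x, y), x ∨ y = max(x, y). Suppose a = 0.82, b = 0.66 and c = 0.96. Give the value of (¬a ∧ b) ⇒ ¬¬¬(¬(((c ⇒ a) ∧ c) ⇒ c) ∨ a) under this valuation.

¬a = 1 − 0.82 = 0.18
¬a ∧ b = min(0.18, 0.66) = 0.18
c ⇒ a = min(1, 1 − 0.96 + 0.82) = min(1, 0.86) = 0.86
(c ⇒ a) ∧ c = min(0.86, 0.96) = 0.86
((c ⇒ a) ∧ c) ⇒ c = min(1, 1 − 0.86 + 0.96) = min(1, 1.10) = 1.00
¬(((c ⇒ a) ∧ c) ⇒ c) = 1 − 1.00 = 0.00
¬(((c ⇒ a) ∧ c) ⇒ c) ∨ a = max(0.00, 0.82) = 0.82
¬(¬(((c ⇒ a) ∧ c) ⇒ c) ∨ a) = 1 − 0.82 = 0.18
¬¬(¬(((c ⇒ a) ∧ c) ⇒ c) ∨ a) = 1 − 0.18 = 0.82
¬¬¬(¬(((c ⇒ a) ∧ c) ⇒ c) ∨ a) = 1 − 0.82 = 0.18
(¬a ∧ b) ⇒ ¬¬¬(¬(((c ⇒ a) ∧ c) ⇒ c) ∨ a) = min(1, 1 − 0.18 + 0.18) = min(1, 1.00) = 1.00

1.00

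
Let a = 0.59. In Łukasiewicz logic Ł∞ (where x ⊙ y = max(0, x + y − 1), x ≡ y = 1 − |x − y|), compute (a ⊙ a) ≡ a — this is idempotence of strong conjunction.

0.59

a ⊙ a = max(0, 0.59 + 0.59 − 1) = max(0, 0.18) = 0.18
(a ⊙ a) ≡ a = 1 − |0.18 − 0.59| = 1 − 0.41 = 0.59
(The value 0.59 < 1 shows this instance is not satisfied; fails in Ł∞ since a ⊗ a = max(0, 2a−1) ≠ a in general.)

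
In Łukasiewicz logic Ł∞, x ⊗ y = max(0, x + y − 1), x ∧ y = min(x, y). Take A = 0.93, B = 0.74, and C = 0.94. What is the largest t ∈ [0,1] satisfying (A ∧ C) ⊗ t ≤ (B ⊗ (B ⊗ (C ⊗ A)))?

0.42

A ∧ C = min(0.93, 0.94) = 0.93
So the left factor is A ∧ C = 0.93.
C ⊗ A = max(0, 0.94 + 0.93 − 1) = max(0, 0.87) = 0.87
B ⊗ (C ⊗ A) = max(0, 0.74 + 0.87 − 1) = max(0, 0.61) = 0.61
B ⊗ (B ⊗ (C ⊗ A)) = max(0, 0.74 + 0.61 − 1) = max(0, 0.35) = 0.35
So the right-hand bound is B ⊗ (B ⊗ (C ⊗ A)) = 0.35.
The residuum of the Łukasiewicz t-norm gives the supremum: min(1, 1 − 0.93 + 0.35).
1 − 0.93 + 0.35 = 0.42, so t = min(1, 0.42) = 0.42.
Check: 0.93 ⊗ 0.42 = max(0, 0.35) = 0.35 ≤ 0.35.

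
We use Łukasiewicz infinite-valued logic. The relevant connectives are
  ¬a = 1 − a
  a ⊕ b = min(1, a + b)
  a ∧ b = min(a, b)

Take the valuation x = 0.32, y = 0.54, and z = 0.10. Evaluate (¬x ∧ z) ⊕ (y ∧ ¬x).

0.64

¬x = 1 − 0.32 = 0.68
¬x ∧ z = min(0.68, 0.10) = 0.10
y ∧ ¬x = min(0.54, 0.68) = 0.54
(¬x ∧ z) ⊕ (y ∧ ¬x) = min(1, 0.10 + 0.54) = min(1, 0.64) = 0.64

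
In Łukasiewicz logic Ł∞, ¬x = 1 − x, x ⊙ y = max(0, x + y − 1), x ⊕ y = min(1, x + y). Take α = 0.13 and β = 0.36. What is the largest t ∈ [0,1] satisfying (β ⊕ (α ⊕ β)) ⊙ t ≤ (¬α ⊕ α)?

α ⊕ β = min(1, 0.13 + 0.36) = min(1, 0.49) = 0.49
β ⊕ (α ⊕ β) = min(1, 0.36 + 0.49) = min(1, 0.85) = 0.85
So the left factor is β ⊕ (α ⊕ β) = 0.85.
¬α = 1 − 0.13 = 0.87
¬α ⊕ α = min(1, 0.87 + 0.13) = min(1, 1.00) = 1.00
So the right-hand bound is ¬α ⊕ α = 1.00.
The residuum of the Łukasiewicz t-norm gives the supremum: min(1, 1 − 0.85 + 1.00).
1 − 0.85 + 1.00 = 1.15, so t = min(1, 1.15) = 1.00.
Check: 0.85 ⊙ 1.00 = max(0, 0.85) = 0.85 ≤ 1.00.

1.00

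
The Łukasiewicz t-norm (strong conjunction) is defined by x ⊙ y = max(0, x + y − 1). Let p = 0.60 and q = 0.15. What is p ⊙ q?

0.00

p ⊙ q = max(0, 0.60 + 0.15 − 1) = max(0, -0.25) = 0.00
For comparison, the Gödel (minimum) t-norm min(x, y) would give 0.15.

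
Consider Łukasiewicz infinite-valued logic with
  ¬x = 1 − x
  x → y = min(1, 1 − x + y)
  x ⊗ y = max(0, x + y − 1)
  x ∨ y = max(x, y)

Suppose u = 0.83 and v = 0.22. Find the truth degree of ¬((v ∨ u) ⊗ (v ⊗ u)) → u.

v ∨ u = max(0.22, 0.83) = 0.83
v ⊗ u = max(0, 0.22 + 0.83 − 1) = max(0, 0.05) = 0.05
(v ∨ u) ⊗ (v ⊗ u) = max(0, 0.83 + 0.05 − 1) = max(0, -0.12) = 0.00
¬((v ∨ u) ⊗ (v ⊗ u)) = 1 − 0.00 = 1.00
¬((v ∨ u) ⊗ (v ⊗ u)) → u = min(1, 1 − 1.00 + 0.83) = min(1, 0.83) = 0.83

0.83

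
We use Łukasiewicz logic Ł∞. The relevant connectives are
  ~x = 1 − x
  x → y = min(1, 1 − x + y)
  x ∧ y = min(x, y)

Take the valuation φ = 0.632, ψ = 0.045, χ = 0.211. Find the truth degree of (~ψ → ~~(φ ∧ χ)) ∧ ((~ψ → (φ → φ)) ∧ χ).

0.211

~ψ = 1 − 0.045 = 0.955
φ ∧ χ = min(0.632, 0.211) = 0.211
~(φ ∧ χ) = 1 − 0.211 = 0.789
~~(φ ∧ χ) = 1 − 0.789 = 0.211
~ψ → ~~(φ ∧ χ) = min(1, 1 − 0.955 + 0.211) = min(1, 0.256) = 0.256
φ → φ = min(1, 1 − 0.632 + 0.632) = min(1, 1.000) = 1.000
~ψ → (φ → φ) = min(1, 1 − 0.955 + 1.000) = min(1, 1.045) = 1.000
(~ψ → (φ → φ)) ∧ χ = min(1.000, 0.211) = 0.211
(~ψ → ~~(φ ∧ χ)) ∧ ((~ψ → (φ → φ)) ∧ χ) = min(0.256, 0.211) = 0.211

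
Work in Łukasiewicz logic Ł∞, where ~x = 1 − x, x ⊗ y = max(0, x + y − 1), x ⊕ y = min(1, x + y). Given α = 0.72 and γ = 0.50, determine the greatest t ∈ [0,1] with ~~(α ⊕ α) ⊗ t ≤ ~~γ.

α ⊕ α = min(1, 0.72 + 0.72) = min(1, 1.44) = 1.00
~(α ⊕ α) = 1 − 1.00 = 0.00
~~(α ⊕ α) = 1 − 0.00 = 1.00
So the left factor is ~~(α ⊕ α) = 1.00.
~γ = 1 − 0.50 = 0.50
~~γ = 1 − 0.50 = 0.50
So the right-hand bound is ~~γ = 0.50.
The residuum of the Łukasiewicz t-norm gives the supremum: min(1, 1 − 1.00 + 0.50).
1 − 1.00 + 0.50 = 0.50, so t = min(1, 0.50) = 0.50.
Check: 1.00 ⊗ 0.50 = max(0, 0.50) = 0.50 ≤ 0.50.

0.50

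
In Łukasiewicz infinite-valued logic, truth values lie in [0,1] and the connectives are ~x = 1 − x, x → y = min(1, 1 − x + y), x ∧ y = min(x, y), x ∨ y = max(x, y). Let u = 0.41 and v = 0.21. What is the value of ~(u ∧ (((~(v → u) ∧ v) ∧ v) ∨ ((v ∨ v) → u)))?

0.59

v → u = min(1, 1 − 0.21 + 0.41) = min(1, 1.20) = 1.00
~(v → u) = 1 − 1.00 = 0.00
~(v → u) ∧ v = min(0.00, 0.21) = 0.00
(~(v → u) ∧ v) ∧ v = min(0.00, 0.21) = 0.00
v ∨ v = max(0.21, 0.21) = 0.21
(v ∨ v) → u = min(1, 1 − 0.21 + 0.41) = min(1, 1.20) = 1.00
((~(v → u) ∧ v) ∧ v) ∨ ((v ∨ v) → u) = max(0.00, 1.00) = 1.00
u ∧ (((~(v → u) ∧ v) ∧ v) ∨ ((v ∨ v) → u)) = min(0.41, 1.00) = 0.41
~(u ∧ (((~(v → u) ∧ v) ∧ v) ∨ ((v ∨ v) → u))) = 1 − 0.41 = 0.59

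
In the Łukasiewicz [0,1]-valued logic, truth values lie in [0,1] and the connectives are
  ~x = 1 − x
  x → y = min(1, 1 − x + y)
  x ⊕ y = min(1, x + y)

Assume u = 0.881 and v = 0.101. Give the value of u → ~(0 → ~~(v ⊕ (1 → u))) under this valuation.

1 → u = min(1, 1 − 1.000 + 0.881) = min(1, 0.881) = 0.881
v ⊕ (1 → u) = min(1, 0.101 + 0.881) = min(1, 0.982) = 0.982
~(v ⊕ (1 → u)) = 1 − 0.982 = 0.018
~~(v ⊕ (1 → u)) = 1 − 0.018 = 0.982
0 → ~~(v ⊕ (1 → u)) = min(1, 1 − 0.000 + 0.982) = min(1, 1.982) = 1.000
~(0 → ~~(v ⊕ (1 → u))) = 1 − 1.000 = 0.000
u → ~(0 → ~~(v ⊕ (1 → u))) = min(1, 1 − 0.881 + 0.000) = min(1, 0.119) = 0.119

0.119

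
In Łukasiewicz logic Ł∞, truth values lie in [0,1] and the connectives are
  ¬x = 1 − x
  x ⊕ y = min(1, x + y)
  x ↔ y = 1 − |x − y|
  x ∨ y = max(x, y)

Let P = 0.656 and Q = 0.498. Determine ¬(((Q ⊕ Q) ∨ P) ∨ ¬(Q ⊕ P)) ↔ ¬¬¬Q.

Q ⊕ Q = min(1, 0.498 + 0.498) = min(1, 0.996) = 0.996
(Q ⊕ Q) ∨ P = max(0.996, 0.656) = 0.996
Q ⊕ P = min(1, 0.498 + 0.656) = min(1, 1.154) = 1.000
¬(Q ⊕ P) = 1 − 1.000 = 0.000
((Q ⊕ Q) ∨ P) ∨ ¬(Q ⊕ P) = max(0.996, 0.000) = 0.996
¬(((Q ⊕ Q) ∨ P) ∨ ¬(Q ⊕ P)) = 1 − 0.996 = 0.004
¬Q = 1 − 0.498 = 0.502
¬¬Q = 1 − 0.502 = 0.498
¬¬¬Q = 1 − 0.498 = 0.502
¬(((Q ⊕ Q) ∨ P) ∨ ¬(Q ⊕ P)) ↔ ¬¬¬Q = 1 − |0.004 − 0.502| = 1 − 0.498 = 0.502

0.502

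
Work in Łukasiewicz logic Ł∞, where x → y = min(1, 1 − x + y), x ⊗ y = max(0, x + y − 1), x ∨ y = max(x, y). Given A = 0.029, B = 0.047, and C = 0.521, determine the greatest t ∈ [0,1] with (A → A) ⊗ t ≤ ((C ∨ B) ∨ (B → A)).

0.982

A → A = min(1, 1 − 0.029 + 0.029) = min(1, 1.000) = 1.000
So the left factor is A → A = 1.000.
C ∨ B = max(0.521, 0.047) = 0.521
B → A = min(1, 1 − 0.047 + 0.029) = min(1, 0.982) = 0.982
(C ∨ B) ∨ (B → A) = max(0.521, 0.982) = 0.982
So the right-hand bound is (C ∨ B) ∨ (B → A) = 0.982.
The residuum of the Łukasiewicz t-norm gives the supremum: min(1, 1 − 1.000 + 0.982).
1 − 1.000 + 0.982 = 0.982, so t = min(1, 0.982) = 0.982.
Check: 1.000 ⊗ 0.982 = max(0, 0.982) = 0.982 ≤ 0.982.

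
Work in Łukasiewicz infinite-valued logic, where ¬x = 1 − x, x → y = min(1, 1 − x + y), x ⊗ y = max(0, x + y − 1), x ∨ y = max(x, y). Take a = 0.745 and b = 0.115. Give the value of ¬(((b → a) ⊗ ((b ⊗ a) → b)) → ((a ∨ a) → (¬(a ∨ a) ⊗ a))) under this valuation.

0.745

b → a = min(1, 1 − 0.115 + 0.745) = min(1, 1.630) = 1.000
b ⊗ a = max(0, 0.115 + 0.745 − 1) = max(0, -0.140) = 0.000
(b ⊗ a) → b = min(1, 1 − 0.000 + 0.115) = min(1, 1.115) = 1.000
(b → a) ⊗ ((b ⊗ a) → b) = max(0, 1.000 + 1.000 − 1) = max(0, 1.000) = 1.000
a ∨ a = max(0.745, 0.745) = 0.745
¬(a ∨ a) = 1 − 0.745 = 0.255
¬(a ∨ a) ⊗ a = max(0, 0.255 + 0.745 − 1) = max(0, 0.000) = 0.000
(a ∨ a) → (¬(a ∨ a) ⊗ a) = min(1, 1 − 0.745 + 0.000) = min(1, 0.255) = 0.255
((b → a) ⊗ ((b ⊗ a) → b)) → ((a ∨ a) → (¬(a ∨ a) ⊗ a)) = min(1, 1 − 1.000 + 0.255) = min(1, 0.255) = 0.255
¬(((b → a) ⊗ ((b ⊗ a) → b)) → ((a ∨ a) → (¬(a ∨ a) ⊗ a))) = 1 − 0.255 = 0.745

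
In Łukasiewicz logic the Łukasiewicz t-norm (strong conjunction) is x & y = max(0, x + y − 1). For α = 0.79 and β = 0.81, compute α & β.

0.60

α & β = max(0, 0.79 + 0.81 − 1) = max(0, 0.60) = 0.60
For comparison, the Gödel (minimum) t-norm min(x, y) would give 0.79.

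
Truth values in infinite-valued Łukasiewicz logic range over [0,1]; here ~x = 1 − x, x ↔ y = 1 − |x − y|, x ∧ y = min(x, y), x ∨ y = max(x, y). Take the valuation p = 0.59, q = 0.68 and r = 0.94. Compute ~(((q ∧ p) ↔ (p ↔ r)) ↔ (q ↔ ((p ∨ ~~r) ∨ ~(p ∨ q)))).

0.20

q ∧ p = min(0.68, 0.59) = 0.59
p ↔ r = 1 − |0.59 − 0.94| = 1 − 0.35 = 0.65
(q ∧ p) ↔ (p ↔ r) = 1 − |0.59 − 0.65| = 1 − 0.06 = 0.94
~r = 1 − 0.94 = 0.06
~~r = 1 − 0.06 = 0.94
p ∨ ~~r = max(0.59, 0.94) = 0.94
p ∨ q = max(0.59, 0.68) = 0.68
~(p ∨ q) = 1 − 0.68 = 0.32
(p ∨ ~~r) ∨ ~(p ∨ q) = max(0.94, 0.32) = 0.94
q ↔ ((p ∨ ~~r) ∨ ~(p ∨ q)) = 1 − |0.68 − 0.94| = 1 − 0.26 = 0.74
((q ∧ p) ↔ (p ↔ r)) ↔ (q ↔ ((p ∨ ~~r) ∨ ~(p ∨ q))) = 1 − |0.94 − 0.74| = 1 − 0.20 = 0.80
~(((q ∧ p) ↔ (p ↔ r)) ↔ (q ↔ ((p ∨ ~~r) ∨ ~(p ∨ q)))) = 1 − 0.80 = 0.20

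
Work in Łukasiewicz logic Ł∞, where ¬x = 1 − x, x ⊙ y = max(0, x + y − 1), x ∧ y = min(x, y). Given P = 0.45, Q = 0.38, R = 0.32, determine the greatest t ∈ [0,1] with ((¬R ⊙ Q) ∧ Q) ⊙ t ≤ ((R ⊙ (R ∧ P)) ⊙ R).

¬R = 1 − 0.32 = 0.68
¬R ⊙ Q = max(0, 0.68 + 0.38 − 1) = max(0, 0.06) = 0.06
(¬R ⊙ Q) ∧ Q = min(0.06, 0.38) = 0.06
So the left factor is (¬R ⊙ Q) ∧ Q = 0.06.
R ∧ P = min(0.32, 0.45) = 0.32
R ⊙ (R ∧ P) = max(0, 0.32 + 0.32 − 1) = max(0, -0.36) = 0.00
(R ⊙ (R ∧ P)) ⊙ R = max(0, 0.00 + 0.32 − 1) = max(0, -0.68) = 0.00
So the right-hand bound is (R ⊙ (R ∧ P)) ⊙ R = 0.00.
The residuum of the Łukasiewicz t-norm gives the supremum: min(1, 1 − 0.06 + 0.00).
1 − 0.06 + 0.00 = 0.94, so t = min(1, 0.94) = 0.94.
Check: 0.06 ⊙ 0.94 = max(0, 0.00) = 0.00 ≤ 0.00.

0.94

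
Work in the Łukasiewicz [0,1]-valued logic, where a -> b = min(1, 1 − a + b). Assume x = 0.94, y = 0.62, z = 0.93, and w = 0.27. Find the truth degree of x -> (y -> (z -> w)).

0.78

z -> w = min(1, 1 − 0.93 + 0.27) = min(1, 0.34) = 0.34
y -> (z -> w) = min(1, 1 − 0.62 + 0.34) = min(1, 0.72) = 0.72
x -> (y -> (z -> w)) = min(1, 1 − 0.94 + 0.72) = min(1, 0.78) = 0.78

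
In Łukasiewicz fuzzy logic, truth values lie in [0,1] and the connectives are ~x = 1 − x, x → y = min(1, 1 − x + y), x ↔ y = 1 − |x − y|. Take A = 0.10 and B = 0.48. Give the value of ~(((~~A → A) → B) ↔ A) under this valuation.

0.38

~A = 1 − 0.10 = 0.90
~~A = 1 − 0.90 = 0.10
~~A → A = min(1, 1 − 0.10 + 0.10) = min(1, 1.00) = 1.00
(~~A → A) → B = min(1, 1 − 1.00 + 0.48) = min(1, 0.48) = 0.48
((~~A → A) → B) ↔ A = 1 − |0.48 − 0.10| = 1 − 0.38 = 0.62
~(((~~A → A) → B) ↔ A) = 1 − 0.62 = 0.38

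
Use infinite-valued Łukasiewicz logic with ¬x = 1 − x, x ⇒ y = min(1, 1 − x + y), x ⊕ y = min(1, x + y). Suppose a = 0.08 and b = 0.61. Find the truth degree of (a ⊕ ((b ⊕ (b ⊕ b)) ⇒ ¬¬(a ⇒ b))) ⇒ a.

b ⊕ b = min(1, 0.61 + 0.61) = min(1, 1.22) = 1.00
b ⊕ (b ⊕ b) = min(1, 0.61 + 1.00) = min(1, 1.61) = 1.00
a ⇒ b = min(1, 1 − 0.08 + 0.61) = min(1, 1.53) = 1.00
¬(a ⇒ b) = 1 − 1.00 = 0.00
¬¬(a ⇒ b) = 1 − 0.00 = 1.00
(b ⊕ (b ⊕ b)) ⇒ ¬¬(a ⇒ b) = min(1, 1 − 1.00 + 1.00) = min(1, 1.00) = 1.00
a ⊕ ((b ⊕ (b ⊕ b)) ⇒ ¬¬(a ⇒ b)) = min(1, 0.08 + 1.00) = min(1, 1.08) = 1.00
(a ⊕ ((b ⊕ (b ⊕ b)) ⇒ ¬¬(a ⇒ b))) ⇒ a = min(1, 1 − 1.00 + 0.08) = min(1, 0.08) = 0.08

0.08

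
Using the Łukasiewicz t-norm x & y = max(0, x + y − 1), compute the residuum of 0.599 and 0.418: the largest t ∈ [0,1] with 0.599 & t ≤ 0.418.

The residuum of the Łukasiewicz t-norm gives the supremum: min(1, 1 − 0.599 + 0.418).
1 − 0.599 + 0.418 = 0.819, so t = min(1, 0.819) = 0.819.
Check: 0.599 & 0.819 = max(0, 0.418) = 0.418 ≤ 0.418.

0.819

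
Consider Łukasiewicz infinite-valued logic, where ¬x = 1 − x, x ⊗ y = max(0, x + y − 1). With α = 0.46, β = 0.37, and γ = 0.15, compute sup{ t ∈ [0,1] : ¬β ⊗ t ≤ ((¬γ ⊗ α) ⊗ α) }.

¬β = 1 − 0.37 = 0.63
So the left factor is ¬β = 0.63.
¬γ = 1 − 0.15 = 0.85
¬γ ⊗ α = max(0, 0.85 + 0.46 − 1) = max(0, 0.31) = 0.31
(¬γ ⊗ α) ⊗ α = max(0, 0.31 + 0.46 − 1) = max(0, -0.23) = 0.00
So the right-hand bound is (¬γ ⊗ α) ⊗ α = 0.00.
The residuum of the Łukasiewicz t-norm gives the supremum: min(1, 1 − 0.63 + 0.00).
1 − 0.63 + 0.00 = 0.37, so t = min(1, 0.37) = 0.37.
Check: 0.63 ⊗ 0.37 = max(0, 0.00) = 0.00 ≤ 0.00.

0.37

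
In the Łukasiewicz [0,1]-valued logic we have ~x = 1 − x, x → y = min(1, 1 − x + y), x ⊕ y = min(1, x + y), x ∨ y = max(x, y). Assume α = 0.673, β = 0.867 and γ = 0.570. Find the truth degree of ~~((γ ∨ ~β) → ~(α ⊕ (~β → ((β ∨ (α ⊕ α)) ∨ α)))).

~β = 1 − 0.867 = 0.133
γ ∨ ~β = max(0.570, 0.133) = 0.570
α ⊕ α = min(1, 0.673 + 0.673) = min(1, 1.346) = 1.000
β ∨ (α ⊕ α) = max(0.867, 1.000) = 1.000
(β ∨ (α ⊕ α)) ∨ α = max(1.000, 0.673) = 1.000
~β → ((β ∨ (α ⊕ α)) ∨ α) = min(1, 1 − 0.133 + 1.000) = min(1, 1.867) = 1.000
α ⊕ (~β → ((β ∨ (α ⊕ α)) ∨ α)) = min(1, 0.673 + 1.000) = min(1, 1.673) = 1.000
~(α ⊕ (~β → ((β ∨ (α ⊕ α)) ∨ α))) = 1 − 1.000 = 0.000
(γ ∨ ~β) → ~(α ⊕ (~β → ((β ∨ (α ⊕ α)) ∨ α))) = min(1, 1 − 0.570 + 0.000) = min(1, 0.430) = 0.430
~((γ ∨ ~β) → ~(α ⊕ (~β → ((β ∨ (α ⊕ α)) ∨ α)))) = 1 − 0.430 = 0.570
~~((γ ∨ ~β) → ~(α ⊕ (~β → ((β ∨ (α ⊕ α)) ∨ α)))) = 1 − 0.570 = 0.430

0.430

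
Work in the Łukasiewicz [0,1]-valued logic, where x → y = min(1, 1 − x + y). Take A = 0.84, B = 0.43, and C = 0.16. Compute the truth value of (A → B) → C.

A → B = min(1, 1 − 0.84 + 0.43) = min(1, 0.59) = 0.59
(A → B) → C = min(1, 1 − 0.59 + 0.16) = min(1, 0.57) = 0.57

0.57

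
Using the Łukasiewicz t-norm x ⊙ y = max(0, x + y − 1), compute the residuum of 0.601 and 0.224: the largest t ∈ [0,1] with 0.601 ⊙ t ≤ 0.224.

0.623

The residuum of the Łukasiewicz t-norm gives the supremum: min(1, 1 − 0.601 + 0.224).
1 − 0.601 + 0.224 = 0.623, so t = min(1, 0.623) = 0.623.
Check: 0.601 ⊙ 0.623 = max(0, 0.224) = 0.224 ≤ 0.224.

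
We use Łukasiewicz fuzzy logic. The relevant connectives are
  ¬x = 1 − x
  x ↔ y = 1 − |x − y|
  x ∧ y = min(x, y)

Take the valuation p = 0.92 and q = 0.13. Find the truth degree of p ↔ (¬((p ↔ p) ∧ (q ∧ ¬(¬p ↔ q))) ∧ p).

1.00

p ↔ p = 1 − |0.92 − 0.92| = 1 − 0.00 = 1.00
¬p = 1 − 0.92 = 0.08
¬p ↔ q = 1 − |0.08 − 0.13| = 1 − 0.05 = 0.95
¬(¬p ↔ q) = 1 − 0.95 = 0.05
q ∧ ¬(¬p ↔ q) = min(0.13, 0.05) = 0.05
(p ↔ p) ∧ (q ∧ ¬(¬p ↔ q)) = min(1.00, 0.05) = 0.05
¬((p ↔ p) ∧ (q ∧ ¬(¬p ↔ q))) = 1 − 0.05 = 0.95
¬((p ↔ p) ∧ (q ∧ ¬(¬p ↔ q))) ∧ p = min(0.95, 0.92) = 0.92
p ↔ (¬((p ↔ p) ∧ (q ∧ ¬(¬p ↔ q))) ∧ p) = 1 − |0.92 − 0.92| = 1 − 0.00 = 1.00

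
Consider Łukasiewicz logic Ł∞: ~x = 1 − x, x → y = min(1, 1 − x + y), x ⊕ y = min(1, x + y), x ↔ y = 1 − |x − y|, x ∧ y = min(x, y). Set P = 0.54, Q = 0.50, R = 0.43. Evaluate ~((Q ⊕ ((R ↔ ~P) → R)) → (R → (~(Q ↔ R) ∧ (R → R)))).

~P = 1 − 0.54 = 0.46
R ↔ ~P = 1 − |0.43 − 0.46| = 1 − 0.03 = 0.97
(R ↔ ~P) → R = min(1, 1 − 0.97 + 0.43) = min(1, 0.46) = 0.46
Q ⊕ ((R ↔ ~P) → R) = min(1, 0.50 + 0.46) = min(1, 0.96) = 0.96
Q ↔ R = 1 − |0.50 − 0.43| = 1 − 0.07 = 0.93
~(Q ↔ R) = 1 − 0.93 = 0.07
R → R = min(1, 1 − 0.43 + 0.43) = min(1, 1.00) = 1.00
~(Q ↔ R) ∧ (R → R) = min(0.07, 1.00) = 0.07
R → (~(Q ↔ R) ∧ (R → R)) = min(1, 1 − 0.43 + 0.07) = min(1, 0.64) = 0.64
(Q ⊕ ((R ↔ ~P) → R)) → (R → (~(Q ↔ R) ∧ (R → R))) = min(1, 1 − 0.96 + 0.64) = min(1, 0.68) = 0.68
~((Q ⊕ ((R ↔ ~P) → R)) → (R → (~(Q ↔ R) ∧ (R → R)))) = 1 − 0.68 = 0.32

0.32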